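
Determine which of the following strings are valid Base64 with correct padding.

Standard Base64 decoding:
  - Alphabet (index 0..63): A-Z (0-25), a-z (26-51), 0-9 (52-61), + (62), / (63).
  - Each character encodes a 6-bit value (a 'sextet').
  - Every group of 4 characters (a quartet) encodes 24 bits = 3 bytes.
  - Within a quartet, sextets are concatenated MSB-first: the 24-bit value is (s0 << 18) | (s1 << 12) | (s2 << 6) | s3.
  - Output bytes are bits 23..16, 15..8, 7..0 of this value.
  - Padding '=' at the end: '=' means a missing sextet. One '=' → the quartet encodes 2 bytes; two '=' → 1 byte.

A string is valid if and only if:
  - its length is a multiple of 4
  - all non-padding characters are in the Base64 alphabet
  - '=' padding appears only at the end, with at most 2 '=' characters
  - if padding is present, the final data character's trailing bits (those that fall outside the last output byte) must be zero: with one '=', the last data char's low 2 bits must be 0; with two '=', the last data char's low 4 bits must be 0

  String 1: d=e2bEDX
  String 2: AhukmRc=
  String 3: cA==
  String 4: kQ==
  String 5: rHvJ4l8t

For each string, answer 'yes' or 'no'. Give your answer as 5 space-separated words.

Answer: no yes yes yes yes

Derivation:
String 1: 'd=e2bEDX' → invalid (bad char(s): ['=']; '=' in middle)
String 2: 'AhukmRc=' → valid
String 3: 'cA==' → valid
String 4: 'kQ==' → valid
String 5: 'rHvJ4l8t' → valid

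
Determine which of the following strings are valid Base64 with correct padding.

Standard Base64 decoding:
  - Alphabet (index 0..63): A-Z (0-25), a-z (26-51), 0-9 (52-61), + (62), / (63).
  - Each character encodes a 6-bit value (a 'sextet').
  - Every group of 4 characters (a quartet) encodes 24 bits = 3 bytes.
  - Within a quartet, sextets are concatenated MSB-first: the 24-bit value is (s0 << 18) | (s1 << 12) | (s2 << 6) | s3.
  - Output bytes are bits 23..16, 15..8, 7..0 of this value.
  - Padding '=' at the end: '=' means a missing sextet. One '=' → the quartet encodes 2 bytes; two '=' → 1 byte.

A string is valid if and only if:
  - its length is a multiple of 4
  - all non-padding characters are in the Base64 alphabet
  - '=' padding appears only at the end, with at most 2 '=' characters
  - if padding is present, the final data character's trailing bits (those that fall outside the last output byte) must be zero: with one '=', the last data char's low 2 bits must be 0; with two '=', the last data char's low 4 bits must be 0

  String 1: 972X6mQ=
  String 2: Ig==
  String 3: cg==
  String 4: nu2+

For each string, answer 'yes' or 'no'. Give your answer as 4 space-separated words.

String 1: '972X6mQ=' → valid
String 2: 'Ig==' → valid
String 3: 'cg==' → valid
String 4: 'nu2+' → valid

Answer: yes yes yes yes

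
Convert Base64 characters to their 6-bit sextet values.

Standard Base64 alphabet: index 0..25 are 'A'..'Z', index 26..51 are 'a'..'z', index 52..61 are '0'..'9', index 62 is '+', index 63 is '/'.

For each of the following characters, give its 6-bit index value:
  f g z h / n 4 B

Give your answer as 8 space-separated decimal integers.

'f': a..z range, 26 + ord('f') − ord('a') = 31
'g': a..z range, 26 + ord('g') − ord('a') = 32
'z': a..z range, 26 + ord('z') − ord('a') = 51
'h': a..z range, 26 + ord('h') − ord('a') = 33
'/': index 63
'n': a..z range, 26 + ord('n') − ord('a') = 39
'4': 0..9 range, 52 + ord('4') − ord('0') = 56
'B': A..Z range, ord('B') − ord('A') = 1

Answer: 31 32 51 33 63 39 56 1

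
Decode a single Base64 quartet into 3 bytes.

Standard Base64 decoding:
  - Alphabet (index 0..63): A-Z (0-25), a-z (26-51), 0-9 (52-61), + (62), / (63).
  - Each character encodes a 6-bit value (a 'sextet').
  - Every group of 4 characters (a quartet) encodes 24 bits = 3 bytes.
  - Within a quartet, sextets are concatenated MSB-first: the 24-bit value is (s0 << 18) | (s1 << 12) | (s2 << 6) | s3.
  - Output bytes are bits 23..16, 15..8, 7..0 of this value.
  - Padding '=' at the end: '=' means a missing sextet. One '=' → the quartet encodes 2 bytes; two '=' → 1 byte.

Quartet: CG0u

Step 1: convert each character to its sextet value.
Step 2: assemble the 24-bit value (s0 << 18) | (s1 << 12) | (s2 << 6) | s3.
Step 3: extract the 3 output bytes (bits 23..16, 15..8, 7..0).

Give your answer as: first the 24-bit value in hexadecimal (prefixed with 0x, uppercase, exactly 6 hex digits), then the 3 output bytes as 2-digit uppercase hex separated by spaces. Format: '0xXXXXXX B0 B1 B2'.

Sextets: C=2, G=6, 0=52, u=46
24-bit: (2<<18) | (6<<12) | (52<<6) | 46
      = 0x080000 | 0x006000 | 0x000D00 | 0x00002E
      = 0x086D2E
Bytes: (v>>16)&0xFF=08, (v>>8)&0xFF=6D, v&0xFF=2E

Answer: 0x086D2E 08 6D 2E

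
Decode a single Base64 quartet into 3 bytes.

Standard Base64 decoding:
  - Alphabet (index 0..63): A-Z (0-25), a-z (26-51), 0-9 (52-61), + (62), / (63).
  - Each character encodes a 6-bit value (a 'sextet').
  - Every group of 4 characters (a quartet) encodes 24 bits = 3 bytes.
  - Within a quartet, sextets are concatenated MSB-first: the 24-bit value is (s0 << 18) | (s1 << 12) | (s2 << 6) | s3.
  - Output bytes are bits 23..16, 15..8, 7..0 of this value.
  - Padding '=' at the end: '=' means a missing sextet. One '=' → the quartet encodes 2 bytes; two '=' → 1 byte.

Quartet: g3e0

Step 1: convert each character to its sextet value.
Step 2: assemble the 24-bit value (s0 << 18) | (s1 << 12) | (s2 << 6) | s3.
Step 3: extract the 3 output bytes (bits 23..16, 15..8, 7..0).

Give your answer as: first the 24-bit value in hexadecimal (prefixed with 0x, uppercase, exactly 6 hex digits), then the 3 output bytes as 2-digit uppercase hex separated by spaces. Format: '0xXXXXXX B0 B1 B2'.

Sextets: g=32, 3=55, e=30, 0=52
24-bit: (32<<18) | (55<<12) | (30<<6) | 52
      = 0x800000 | 0x037000 | 0x000780 | 0x000034
      = 0x8377B4
Bytes: (v>>16)&0xFF=83, (v>>8)&0xFF=77, v&0xFF=B4

Answer: 0x8377B4 83 77 B4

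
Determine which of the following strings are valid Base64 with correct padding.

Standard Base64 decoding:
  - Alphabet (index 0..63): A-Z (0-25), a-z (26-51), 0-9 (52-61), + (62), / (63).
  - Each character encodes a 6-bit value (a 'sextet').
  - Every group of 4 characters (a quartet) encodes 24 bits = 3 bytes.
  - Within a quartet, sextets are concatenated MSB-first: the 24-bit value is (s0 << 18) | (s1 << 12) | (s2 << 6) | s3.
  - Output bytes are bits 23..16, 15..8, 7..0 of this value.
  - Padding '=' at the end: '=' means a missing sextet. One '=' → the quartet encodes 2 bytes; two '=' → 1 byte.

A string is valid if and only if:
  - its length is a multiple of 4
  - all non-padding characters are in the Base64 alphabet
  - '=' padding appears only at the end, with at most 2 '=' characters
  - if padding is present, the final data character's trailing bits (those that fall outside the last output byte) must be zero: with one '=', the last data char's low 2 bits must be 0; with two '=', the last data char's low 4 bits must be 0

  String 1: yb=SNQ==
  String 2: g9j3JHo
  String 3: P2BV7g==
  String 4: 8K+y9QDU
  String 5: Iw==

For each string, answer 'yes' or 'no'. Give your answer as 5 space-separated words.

String 1: 'yb=SNQ==' → invalid (bad char(s): ['=']; '=' in middle)
String 2: 'g9j3JHo' → invalid (len=7 not mult of 4)
String 3: 'P2BV7g==' → valid
String 4: '8K+y9QDU' → valid
String 5: 'Iw==' → valid

Answer: no no yes yes yes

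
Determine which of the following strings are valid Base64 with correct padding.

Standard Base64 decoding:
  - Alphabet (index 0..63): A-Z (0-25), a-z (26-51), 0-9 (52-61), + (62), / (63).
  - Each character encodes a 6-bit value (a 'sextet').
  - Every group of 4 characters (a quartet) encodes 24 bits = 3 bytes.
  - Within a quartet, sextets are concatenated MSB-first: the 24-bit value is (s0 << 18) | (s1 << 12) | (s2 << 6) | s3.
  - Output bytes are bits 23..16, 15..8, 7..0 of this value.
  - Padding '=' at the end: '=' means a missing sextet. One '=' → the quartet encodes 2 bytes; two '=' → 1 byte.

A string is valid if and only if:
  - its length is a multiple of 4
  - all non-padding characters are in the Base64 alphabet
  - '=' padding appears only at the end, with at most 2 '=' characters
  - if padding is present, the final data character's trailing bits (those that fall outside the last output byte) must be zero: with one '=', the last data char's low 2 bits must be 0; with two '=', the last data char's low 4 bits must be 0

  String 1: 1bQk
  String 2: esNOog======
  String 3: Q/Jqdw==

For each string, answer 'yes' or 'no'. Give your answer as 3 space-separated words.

Answer: yes no yes

Derivation:
String 1: '1bQk' → valid
String 2: 'esNOog======' → invalid (6 pad chars (max 2))
String 3: 'Q/Jqdw==' → valid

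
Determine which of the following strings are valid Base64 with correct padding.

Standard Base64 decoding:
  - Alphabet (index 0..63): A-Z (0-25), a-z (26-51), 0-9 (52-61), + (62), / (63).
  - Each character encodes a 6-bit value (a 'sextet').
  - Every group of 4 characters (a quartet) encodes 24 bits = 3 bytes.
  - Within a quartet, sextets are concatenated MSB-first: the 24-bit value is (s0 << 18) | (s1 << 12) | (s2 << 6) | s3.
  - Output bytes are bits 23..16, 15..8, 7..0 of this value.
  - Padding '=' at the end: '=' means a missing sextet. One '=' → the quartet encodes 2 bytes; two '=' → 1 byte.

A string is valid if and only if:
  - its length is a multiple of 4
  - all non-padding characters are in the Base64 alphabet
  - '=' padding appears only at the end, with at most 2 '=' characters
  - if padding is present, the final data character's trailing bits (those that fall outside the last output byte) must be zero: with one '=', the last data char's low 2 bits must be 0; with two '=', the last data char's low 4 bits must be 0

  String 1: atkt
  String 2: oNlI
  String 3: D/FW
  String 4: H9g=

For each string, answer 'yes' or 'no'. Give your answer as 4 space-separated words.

String 1: 'atkt' → valid
String 2: 'oNlI' → valid
String 3: 'D/FW' → valid
String 4: 'H9g=' → valid

Answer: yes yes yes yes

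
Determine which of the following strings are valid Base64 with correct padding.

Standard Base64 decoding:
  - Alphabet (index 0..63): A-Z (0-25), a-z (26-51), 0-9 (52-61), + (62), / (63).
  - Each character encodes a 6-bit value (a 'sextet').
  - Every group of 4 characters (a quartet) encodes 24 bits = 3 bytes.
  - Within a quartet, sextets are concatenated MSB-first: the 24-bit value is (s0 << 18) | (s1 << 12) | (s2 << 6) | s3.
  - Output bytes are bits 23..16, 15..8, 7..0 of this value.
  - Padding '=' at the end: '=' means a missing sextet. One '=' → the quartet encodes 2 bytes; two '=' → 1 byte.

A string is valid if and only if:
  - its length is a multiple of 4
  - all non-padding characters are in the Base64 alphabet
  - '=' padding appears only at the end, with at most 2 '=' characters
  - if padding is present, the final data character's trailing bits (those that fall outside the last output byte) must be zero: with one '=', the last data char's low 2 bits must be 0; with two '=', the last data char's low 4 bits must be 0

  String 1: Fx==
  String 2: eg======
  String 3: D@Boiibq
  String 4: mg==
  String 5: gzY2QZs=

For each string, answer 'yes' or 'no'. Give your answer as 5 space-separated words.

Answer: no no no yes yes

Derivation:
String 1: 'Fx==' → invalid (bad trailing bits)
String 2: 'eg======' → invalid (6 pad chars (max 2))
String 3: 'D@Boiibq' → invalid (bad char(s): ['@'])
String 4: 'mg==' → valid
String 5: 'gzY2QZs=' → valid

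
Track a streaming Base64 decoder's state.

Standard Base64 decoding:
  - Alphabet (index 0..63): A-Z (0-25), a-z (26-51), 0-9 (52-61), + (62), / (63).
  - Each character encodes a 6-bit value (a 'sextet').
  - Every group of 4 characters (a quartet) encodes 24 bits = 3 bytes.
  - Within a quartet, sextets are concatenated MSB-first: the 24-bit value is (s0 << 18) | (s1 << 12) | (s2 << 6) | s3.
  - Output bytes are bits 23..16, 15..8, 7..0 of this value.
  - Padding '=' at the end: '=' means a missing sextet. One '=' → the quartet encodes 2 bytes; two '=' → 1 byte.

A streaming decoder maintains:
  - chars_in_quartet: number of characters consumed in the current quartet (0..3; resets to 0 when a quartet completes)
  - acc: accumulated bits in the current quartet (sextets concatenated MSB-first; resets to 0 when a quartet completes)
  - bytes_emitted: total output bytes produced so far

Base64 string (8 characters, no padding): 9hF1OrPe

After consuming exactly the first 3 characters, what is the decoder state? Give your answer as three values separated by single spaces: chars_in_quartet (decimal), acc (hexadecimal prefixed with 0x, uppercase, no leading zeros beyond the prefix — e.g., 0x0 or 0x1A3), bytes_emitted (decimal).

Answer: 3 0x3D845 0

Derivation:
After char 0 ('9'=61): chars_in_quartet=1 acc=0x3D bytes_emitted=0
After char 1 ('h'=33): chars_in_quartet=2 acc=0xF61 bytes_emitted=0
After char 2 ('F'=5): chars_in_quartet=3 acc=0x3D845 bytes_emitted=0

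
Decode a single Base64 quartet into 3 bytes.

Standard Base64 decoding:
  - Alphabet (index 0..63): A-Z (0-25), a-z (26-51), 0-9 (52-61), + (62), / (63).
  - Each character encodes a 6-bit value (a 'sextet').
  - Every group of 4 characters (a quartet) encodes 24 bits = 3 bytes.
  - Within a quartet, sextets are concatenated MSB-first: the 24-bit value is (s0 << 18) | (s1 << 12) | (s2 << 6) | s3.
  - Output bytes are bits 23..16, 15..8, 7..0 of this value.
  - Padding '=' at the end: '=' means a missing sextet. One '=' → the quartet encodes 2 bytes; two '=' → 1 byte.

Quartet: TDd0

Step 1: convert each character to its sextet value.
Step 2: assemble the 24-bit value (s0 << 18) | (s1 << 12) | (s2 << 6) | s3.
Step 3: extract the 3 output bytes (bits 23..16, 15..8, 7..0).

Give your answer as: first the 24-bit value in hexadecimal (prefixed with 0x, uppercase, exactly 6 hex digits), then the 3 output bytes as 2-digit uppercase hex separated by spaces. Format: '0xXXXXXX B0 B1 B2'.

Sextets: T=19, D=3, d=29, 0=52
24-bit: (19<<18) | (3<<12) | (29<<6) | 52
      = 0x4C0000 | 0x003000 | 0x000740 | 0x000034
      = 0x4C3774
Bytes: (v>>16)&0xFF=4C, (v>>8)&0xFF=37, v&0xFF=74

Answer: 0x4C3774 4C 37 74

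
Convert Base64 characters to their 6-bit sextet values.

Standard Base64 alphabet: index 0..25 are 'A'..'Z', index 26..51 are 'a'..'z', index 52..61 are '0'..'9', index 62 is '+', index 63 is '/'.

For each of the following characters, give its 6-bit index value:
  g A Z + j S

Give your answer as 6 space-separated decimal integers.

'g': a..z range, 26 + ord('g') − ord('a') = 32
'A': A..Z range, ord('A') − ord('A') = 0
'Z': A..Z range, ord('Z') − ord('A') = 25
'+': index 62
'j': a..z range, 26 + ord('j') − ord('a') = 35
'S': A..Z range, ord('S') − ord('A') = 18

Answer: 32 0 25 62 35 18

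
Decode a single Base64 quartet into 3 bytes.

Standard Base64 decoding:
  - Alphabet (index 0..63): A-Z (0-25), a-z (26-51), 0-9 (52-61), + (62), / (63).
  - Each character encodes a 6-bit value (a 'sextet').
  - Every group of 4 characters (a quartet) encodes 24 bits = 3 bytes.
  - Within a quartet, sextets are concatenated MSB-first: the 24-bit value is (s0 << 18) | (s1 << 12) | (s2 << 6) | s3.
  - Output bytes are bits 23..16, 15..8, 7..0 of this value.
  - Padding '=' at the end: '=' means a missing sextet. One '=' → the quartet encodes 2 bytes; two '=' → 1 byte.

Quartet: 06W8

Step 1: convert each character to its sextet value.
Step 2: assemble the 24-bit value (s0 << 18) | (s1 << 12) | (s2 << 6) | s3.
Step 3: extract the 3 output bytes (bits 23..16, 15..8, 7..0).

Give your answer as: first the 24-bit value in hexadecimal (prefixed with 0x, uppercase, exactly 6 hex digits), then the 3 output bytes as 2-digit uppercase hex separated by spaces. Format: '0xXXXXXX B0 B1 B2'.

Answer: 0xD3A5BC D3 A5 BC

Derivation:
Sextets: 0=52, 6=58, W=22, 8=60
24-bit: (52<<18) | (58<<12) | (22<<6) | 60
      = 0xD00000 | 0x03A000 | 0x000580 | 0x00003C
      = 0xD3A5BC
Bytes: (v>>16)&0xFF=D3, (v>>8)&0xFF=A5, v&0xFF=BC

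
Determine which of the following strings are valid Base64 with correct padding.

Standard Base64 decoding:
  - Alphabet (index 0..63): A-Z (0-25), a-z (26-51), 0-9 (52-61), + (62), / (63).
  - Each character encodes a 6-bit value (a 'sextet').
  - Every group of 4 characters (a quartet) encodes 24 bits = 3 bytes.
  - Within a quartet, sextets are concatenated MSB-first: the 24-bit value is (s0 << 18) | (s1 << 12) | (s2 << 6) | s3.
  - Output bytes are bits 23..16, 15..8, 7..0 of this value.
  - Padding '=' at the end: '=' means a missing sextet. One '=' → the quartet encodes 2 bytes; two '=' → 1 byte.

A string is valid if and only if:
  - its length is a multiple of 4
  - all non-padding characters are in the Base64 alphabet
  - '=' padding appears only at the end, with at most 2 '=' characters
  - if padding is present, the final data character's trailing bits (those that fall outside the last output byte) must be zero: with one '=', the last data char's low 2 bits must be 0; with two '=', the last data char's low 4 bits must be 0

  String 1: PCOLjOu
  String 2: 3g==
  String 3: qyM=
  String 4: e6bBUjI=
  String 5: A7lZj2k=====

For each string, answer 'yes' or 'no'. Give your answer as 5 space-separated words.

String 1: 'PCOLjOu' → invalid (len=7 not mult of 4)
String 2: '3g==' → valid
String 3: 'qyM=' → valid
String 4: 'e6bBUjI=' → valid
String 5: 'A7lZj2k=====' → invalid (5 pad chars (max 2))

Answer: no yes yes yes no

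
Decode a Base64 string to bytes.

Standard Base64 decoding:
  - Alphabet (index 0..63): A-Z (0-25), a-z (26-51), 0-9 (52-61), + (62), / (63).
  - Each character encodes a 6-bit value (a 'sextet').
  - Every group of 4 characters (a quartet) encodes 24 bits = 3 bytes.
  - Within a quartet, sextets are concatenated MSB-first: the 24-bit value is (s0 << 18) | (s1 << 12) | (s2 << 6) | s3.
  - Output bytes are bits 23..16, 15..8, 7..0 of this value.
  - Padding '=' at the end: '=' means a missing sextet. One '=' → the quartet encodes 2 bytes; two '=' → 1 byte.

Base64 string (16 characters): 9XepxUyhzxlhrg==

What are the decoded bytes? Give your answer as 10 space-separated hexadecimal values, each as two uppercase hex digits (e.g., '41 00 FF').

After char 0 ('9'=61): chars_in_quartet=1 acc=0x3D bytes_emitted=0
After char 1 ('X'=23): chars_in_quartet=2 acc=0xF57 bytes_emitted=0
After char 2 ('e'=30): chars_in_quartet=3 acc=0x3D5DE bytes_emitted=0
After char 3 ('p'=41): chars_in_quartet=4 acc=0xF577A9 -> emit F5 77 A9, reset; bytes_emitted=3
After char 4 ('x'=49): chars_in_quartet=1 acc=0x31 bytes_emitted=3
After char 5 ('U'=20): chars_in_quartet=2 acc=0xC54 bytes_emitted=3
After char 6 ('y'=50): chars_in_quartet=3 acc=0x31532 bytes_emitted=3
After char 7 ('h'=33): chars_in_quartet=4 acc=0xC54CA1 -> emit C5 4C A1, reset; bytes_emitted=6
After char 8 ('z'=51): chars_in_quartet=1 acc=0x33 bytes_emitted=6
After char 9 ('x'=49): chars_in_quartet=2 acc=0xCF1 bytes_emitted=6
After char 10 ('l'=37): chars_in_quartet=3 acc=0x33C65 bytes_emitted=6
After char 11 ('h'=33): chars_in_quartet=4 acc=0xCF1961 -> emit CF 19 61, reset; bytes_emitted=9
After char 12 ('r'=43): chars_in_quartet=1 acc=0x2B bytes_emitted=9
After char 13 ('g'=32): chars_in_quartet=2 acc=0xAE0 bytes_emitted=9
Padding '==': partial quartet acc=0xAE0 -> emit AE; bytes_emitted=10

Answer: F5 77 A9 C5 4C A1 CF 19 61 AE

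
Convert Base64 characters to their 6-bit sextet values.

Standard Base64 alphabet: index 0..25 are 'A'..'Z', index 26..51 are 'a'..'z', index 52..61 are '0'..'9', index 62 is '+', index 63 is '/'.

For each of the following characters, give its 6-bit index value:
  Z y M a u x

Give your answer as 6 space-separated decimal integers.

Answer: 25 50 12 26 46 49

Derivation:
'Z': A..Z range, ord('Z') − ord('A') = 25
'y': a..z range, 26 + ord('y') − ord('a') = 50
'M': A..Z range, ord('M') − ord('A') = 12
'a': a..z range, 26 + ord('a') − ord('a') = 26
'u': a..z range, 26 + ord('u') − ord('a') = 46
'x': a..z range, 26 + ord('x') − ord('a') = 49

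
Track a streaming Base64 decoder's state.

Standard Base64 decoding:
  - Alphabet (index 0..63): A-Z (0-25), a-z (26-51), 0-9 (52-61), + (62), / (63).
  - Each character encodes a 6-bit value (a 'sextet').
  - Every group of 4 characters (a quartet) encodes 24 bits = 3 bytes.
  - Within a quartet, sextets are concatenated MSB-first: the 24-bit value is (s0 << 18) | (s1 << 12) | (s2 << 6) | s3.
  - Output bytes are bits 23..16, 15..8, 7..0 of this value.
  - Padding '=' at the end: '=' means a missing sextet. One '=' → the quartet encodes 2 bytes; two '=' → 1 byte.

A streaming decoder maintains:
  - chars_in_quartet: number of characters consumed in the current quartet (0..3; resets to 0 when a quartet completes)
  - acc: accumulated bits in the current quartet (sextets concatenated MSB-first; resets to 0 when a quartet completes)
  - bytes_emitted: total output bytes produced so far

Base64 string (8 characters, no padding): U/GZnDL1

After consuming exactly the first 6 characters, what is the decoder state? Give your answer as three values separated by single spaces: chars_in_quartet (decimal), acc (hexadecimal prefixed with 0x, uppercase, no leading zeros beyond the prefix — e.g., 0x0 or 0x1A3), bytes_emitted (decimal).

Answer: 2 0x9C3 3

Derivation:
After char 0 ('U'=20): chars_in_quartet=1 acc=0x14 bytes_emitted=0
After char 1 ('/'=63): chars_in_quartet=2 acc=0x53F bytes_emitted=0
After char 2 ('G'=6): chars_in_quartet=3 acc=0x14FC6 bytes_emitted=0
After char 3 ('Z'=25): chars_in_quartet=4 acc=0x53F199 -> emit 53 F1 99, reset; bytes_emitted=3
After char 4 ('n'=39): chars_in_quartet=1 acc=0x27 bytes_emitted=3
After char 5 ('D'=3): chars_in_quartet=2 acc=0x9C3 bytes_emitted=3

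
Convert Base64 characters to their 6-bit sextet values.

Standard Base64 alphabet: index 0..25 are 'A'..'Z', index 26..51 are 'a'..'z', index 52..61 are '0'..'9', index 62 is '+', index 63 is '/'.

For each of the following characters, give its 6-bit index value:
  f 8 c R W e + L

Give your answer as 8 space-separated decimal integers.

'f': a..z range, 26 + ord('f') − ord('a') = 31
'8': 0..9 range, 52 + ord('8') − ord('0') = 60
'c': a..z range, 26 + ord('c') − ord('a') = 28
'R': A..Z range, ord('R') − ord('A') = 17
'W': A..Z range, ord('W') − ord('A') = 22
'e': a..z range, 26 + ord('e') − ord('a') = 30
'+': index 62
'L': A..Z range, ord('L') − ord('A') = 11

Answer: 31 60 28 17 22 30 62 11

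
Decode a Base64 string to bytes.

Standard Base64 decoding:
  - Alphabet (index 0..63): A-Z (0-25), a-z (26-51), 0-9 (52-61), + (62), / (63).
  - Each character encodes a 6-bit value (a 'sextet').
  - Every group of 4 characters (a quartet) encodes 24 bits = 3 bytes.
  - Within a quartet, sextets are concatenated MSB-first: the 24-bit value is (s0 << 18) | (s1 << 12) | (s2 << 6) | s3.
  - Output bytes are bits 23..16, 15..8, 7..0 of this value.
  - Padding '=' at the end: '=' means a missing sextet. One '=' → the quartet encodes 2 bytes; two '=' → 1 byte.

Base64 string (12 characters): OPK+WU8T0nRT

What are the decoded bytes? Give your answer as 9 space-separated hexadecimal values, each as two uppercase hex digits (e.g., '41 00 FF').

Answer: 38 F2 BE 59 4F 13 D2 74 53

Derivation:
After char 0 ('O'=14): chars_in_quartet=1 acc=0xE bytes_emitted=0
After char 1 ('P'=15): chars_in_quartet=2 acc=0x38F bytes_emitted=0
After char 2 ('K'=10): chars_in_quartet=3 acc=0xE3CA bytes_emitted=0
After char 3 ('+'=62): chars_in_quartet=4 acc=0x38F2BE -> emit 38 F2 BE, reset; bytes_emitted=3
After char 4 ('W'=22): chars_in_quartet=1 acc=0x16 bytes_emitted=3
After char 5 ('U'=20): chars_in_quartet=2 acc=0x594 bytes_emitted=3
After char 6 ('8'=60): chars_in_quartet=3 acc=0x1653C bytes_emitted=3
After char 7 ('T'=19): chars_in_quartet=4 acc=0x594F13 -> emit 59 4F 13, reset; bytes_emitted=6
After char 8 ('0'=52): chars_in_quartet=1 acc=0x34 bytes_emitted=6
After char 9 ('n'=39): chars_in_quartet=2 acc=0xD27 bytes_emitted=6
After char 10 ('R'=17): chars_in_quartet=3 acc=0x349D1 bytes_emitted=6
After char 11 ('T'=19): chars_in_quartet=4 acc=0xD27453 -> emit D2 74 53, reset; bytes_emitted=9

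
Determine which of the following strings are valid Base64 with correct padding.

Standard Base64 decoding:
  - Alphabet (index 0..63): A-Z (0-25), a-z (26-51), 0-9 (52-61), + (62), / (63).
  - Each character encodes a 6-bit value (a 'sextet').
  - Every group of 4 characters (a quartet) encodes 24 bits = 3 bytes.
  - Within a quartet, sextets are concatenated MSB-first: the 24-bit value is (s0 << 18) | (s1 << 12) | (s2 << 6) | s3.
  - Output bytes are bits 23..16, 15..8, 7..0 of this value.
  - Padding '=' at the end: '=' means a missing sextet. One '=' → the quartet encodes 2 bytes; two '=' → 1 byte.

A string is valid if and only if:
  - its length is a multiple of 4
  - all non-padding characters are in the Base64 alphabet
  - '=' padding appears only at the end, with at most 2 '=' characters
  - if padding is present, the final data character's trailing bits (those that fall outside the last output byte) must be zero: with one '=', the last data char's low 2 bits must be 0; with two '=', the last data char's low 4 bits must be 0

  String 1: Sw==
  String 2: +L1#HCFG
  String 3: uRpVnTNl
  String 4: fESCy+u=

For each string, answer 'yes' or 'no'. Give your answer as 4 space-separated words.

String 1: 'Sw==' → valid
String 2: '+L1#HCFG' → invalid (bad char(s): ['#'])
String 3: 'uRpVnTNl' → valid
String 4: 'fESCy+u=' → invalid (bad trailing bits)

Answer: yes no yes no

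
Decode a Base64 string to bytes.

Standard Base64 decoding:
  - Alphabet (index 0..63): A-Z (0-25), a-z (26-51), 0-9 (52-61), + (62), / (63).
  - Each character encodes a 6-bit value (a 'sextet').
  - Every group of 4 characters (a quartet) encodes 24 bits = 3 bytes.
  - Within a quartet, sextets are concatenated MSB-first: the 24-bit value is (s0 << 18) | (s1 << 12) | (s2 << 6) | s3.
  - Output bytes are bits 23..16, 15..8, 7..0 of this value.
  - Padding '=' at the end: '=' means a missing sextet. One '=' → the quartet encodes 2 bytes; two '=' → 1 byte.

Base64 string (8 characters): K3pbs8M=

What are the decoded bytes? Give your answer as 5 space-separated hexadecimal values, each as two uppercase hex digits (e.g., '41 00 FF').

After char 0 ('K'=10): chars_in_quartet=1 acc=0xA bytes_emitted=0
After char 1 ('3'=55): chars_in_quartet=2 acc=0x2B7 bytes_emitted=0
After char 2 ('p'=41): chars_in_quartet=3 acc=0xADE9 bytes_emitted=0
After char 3 ('b'=27): chars_in_quartet=4 acc=0x2B7A5B -> emit 2B 7A 5B, reset; bytes_emitted=3
After char 4 ('s'=44): chars_in_quartet=1 acc=0x2C bytes_emitted=3
After char 5 ('8'=60): chars_in_quartet=2 acc=0xB3C bytes_emitted=3
After char 6 ('M'=12): chars_in_quartet=3 acc=0x2CF0C bytes_emitted=3
Padding '=': partial quartet acc=0x2CF0C -> emit B3 C3; bytes_emitted=5

Answer: 2B 7A 5B B3 C3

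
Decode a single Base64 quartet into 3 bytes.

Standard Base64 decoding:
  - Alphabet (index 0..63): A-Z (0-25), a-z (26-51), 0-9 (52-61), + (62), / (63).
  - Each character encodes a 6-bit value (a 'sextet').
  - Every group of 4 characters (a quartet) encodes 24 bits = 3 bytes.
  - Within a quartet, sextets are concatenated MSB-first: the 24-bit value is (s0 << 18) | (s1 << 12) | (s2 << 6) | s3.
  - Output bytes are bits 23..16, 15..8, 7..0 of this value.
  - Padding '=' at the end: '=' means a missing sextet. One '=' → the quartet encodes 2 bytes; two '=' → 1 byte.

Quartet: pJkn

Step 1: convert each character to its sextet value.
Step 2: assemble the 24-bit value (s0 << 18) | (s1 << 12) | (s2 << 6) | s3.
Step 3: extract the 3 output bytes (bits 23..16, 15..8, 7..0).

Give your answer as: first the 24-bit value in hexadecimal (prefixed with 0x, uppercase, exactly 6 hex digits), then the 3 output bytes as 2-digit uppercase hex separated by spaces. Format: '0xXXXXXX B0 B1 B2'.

Sextets: p=41, J=9, k=36, n=39
24-bit: (41<<18) | (9<<12) | (36<<6) | 39
      = 0xA40000 | 0x009000 | 0x000900 | 0x000027
      = 0xA49927
Bytes: (v>>16)&0xFF=A4, (v>>8)&0xFF=99, v&0xFF=27

Answer: 0xA49927 A4 99 27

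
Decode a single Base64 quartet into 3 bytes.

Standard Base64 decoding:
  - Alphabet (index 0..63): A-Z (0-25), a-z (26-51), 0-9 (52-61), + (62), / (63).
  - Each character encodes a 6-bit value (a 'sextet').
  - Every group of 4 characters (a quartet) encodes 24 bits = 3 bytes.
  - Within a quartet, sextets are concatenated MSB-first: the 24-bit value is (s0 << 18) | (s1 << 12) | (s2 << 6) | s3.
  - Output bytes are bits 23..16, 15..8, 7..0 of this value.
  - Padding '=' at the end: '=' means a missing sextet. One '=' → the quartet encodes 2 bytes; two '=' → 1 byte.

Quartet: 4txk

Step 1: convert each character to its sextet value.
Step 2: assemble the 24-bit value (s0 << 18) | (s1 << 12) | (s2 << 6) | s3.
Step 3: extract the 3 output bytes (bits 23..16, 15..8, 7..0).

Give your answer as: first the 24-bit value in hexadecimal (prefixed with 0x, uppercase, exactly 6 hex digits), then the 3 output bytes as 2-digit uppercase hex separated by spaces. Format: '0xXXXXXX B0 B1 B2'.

Sextets: 4=56, t=45, x=49, k=36
24-bit: (56<<18) | (45<<12) | (49<<6) | 36
      = 0xE00000 | 0x02D000 | 0x000C40 | 0x000024
      = 0xE2DC64
Bytes: (v>>16)&0xFF=E2, (v>>8)&0xFF=DC, v&0xFF=64

Answer: 0xE2DC64 E2 DC 64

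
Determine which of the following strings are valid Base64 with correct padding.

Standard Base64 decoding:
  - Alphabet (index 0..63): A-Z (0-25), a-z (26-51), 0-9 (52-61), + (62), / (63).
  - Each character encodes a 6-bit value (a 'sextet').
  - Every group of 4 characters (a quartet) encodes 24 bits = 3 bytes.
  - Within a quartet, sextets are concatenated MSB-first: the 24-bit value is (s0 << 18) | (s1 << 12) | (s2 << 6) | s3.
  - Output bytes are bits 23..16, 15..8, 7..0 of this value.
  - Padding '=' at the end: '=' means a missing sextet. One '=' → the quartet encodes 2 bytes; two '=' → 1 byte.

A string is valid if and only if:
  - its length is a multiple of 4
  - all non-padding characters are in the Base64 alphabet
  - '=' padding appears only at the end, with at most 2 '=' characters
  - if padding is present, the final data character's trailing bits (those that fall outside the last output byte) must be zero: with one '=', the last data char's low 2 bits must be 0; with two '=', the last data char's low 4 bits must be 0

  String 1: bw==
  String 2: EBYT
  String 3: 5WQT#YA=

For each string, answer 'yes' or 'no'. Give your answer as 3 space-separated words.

Answer: yes yes no

Derivation:
String 1: 'bw==' → valid
String 2: 'EBYT' → valid
String 3: '5WQT#YA=' → invalid (bad char(s): ['#'])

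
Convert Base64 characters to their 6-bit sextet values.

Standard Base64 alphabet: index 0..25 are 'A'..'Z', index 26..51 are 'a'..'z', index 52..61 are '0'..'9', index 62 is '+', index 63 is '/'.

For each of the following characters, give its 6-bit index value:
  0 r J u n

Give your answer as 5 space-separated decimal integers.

Answer: 52 43 9 46 39

Derivation:
'0': 0..9 range, 52 + ord('0') − ord('0') = 52
'r': a..z range, 26 + ord('r') − ord('a') = 43
'J': A..Z range, ord('J') − ord('A') = 9
'u': a..z range, 26 + ord('u') − ord('a') = 46
'n': a..z range, 26 + ord('n') − ord('a') = 39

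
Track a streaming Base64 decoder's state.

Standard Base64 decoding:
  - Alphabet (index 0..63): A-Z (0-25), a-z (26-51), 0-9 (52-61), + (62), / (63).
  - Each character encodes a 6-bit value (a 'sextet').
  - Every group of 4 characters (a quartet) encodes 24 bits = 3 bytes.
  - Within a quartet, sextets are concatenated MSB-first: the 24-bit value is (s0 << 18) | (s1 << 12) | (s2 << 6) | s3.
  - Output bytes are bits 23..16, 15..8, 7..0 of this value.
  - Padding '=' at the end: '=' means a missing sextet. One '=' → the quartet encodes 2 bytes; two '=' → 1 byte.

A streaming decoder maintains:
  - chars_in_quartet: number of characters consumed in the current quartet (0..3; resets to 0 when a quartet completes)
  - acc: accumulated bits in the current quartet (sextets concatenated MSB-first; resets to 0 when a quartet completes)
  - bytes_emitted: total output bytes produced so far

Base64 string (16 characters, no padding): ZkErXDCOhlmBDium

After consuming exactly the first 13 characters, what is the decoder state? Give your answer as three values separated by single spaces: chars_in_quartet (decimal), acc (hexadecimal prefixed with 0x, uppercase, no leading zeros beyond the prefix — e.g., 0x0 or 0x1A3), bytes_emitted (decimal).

Answer: 1 0x3 9

Derivation:
After char 0 ('Z'=25): chars_in_quartet=1 acc=0x19 bytes_emitted=0
After char 1 ('k'=36): chars_in_quartet=2 acc=0x664 bytes_emitted=0
After char 2 ('E'=4): chars_in_quartet=3 acc=0x19904 bytes_emitted=0
After char 3 ('r'=43): chars_in_quartet=4 acc=0x66412B -> emit 66 41 2B, reset; bytes_emitted=3
After char 4 ('X'=23): chars_in_quartet=1 acc=0x17 bytes_emitted=3
After char 5 ('D'=3): chars_in_quartet=2 acc=0x5C3 bytes_emitted=3
After char 6 ('C'=2): chars_in_quartet=3 acc=0x170C2 bytes_emitted=3
After char 7 ('O'=14): chars_in_quartet=4 acc=0x5C308E -> emit 5C 30 8E, reset; bytes_emitted=6
After char 8 ('h'=33): chars_in_quartet=1 acc=0x21 bytes_emitted=6
After char 9 ('l'=37): chars_in_quartet=2 acc=0x865 bytes_emitted=6
After char 10 ('m'=38): chars_in_quartet=3 acc=0x21966 bytes_emitted=6
After char 11 ('B'=1): chars_in_quartet=4 acc=0x865981 -> emit 86 59 81, reset; bytes_emitted=9
After char 12 ('D'=3): chars_in_quartet=1 acc=0x3 bytes_emitted=9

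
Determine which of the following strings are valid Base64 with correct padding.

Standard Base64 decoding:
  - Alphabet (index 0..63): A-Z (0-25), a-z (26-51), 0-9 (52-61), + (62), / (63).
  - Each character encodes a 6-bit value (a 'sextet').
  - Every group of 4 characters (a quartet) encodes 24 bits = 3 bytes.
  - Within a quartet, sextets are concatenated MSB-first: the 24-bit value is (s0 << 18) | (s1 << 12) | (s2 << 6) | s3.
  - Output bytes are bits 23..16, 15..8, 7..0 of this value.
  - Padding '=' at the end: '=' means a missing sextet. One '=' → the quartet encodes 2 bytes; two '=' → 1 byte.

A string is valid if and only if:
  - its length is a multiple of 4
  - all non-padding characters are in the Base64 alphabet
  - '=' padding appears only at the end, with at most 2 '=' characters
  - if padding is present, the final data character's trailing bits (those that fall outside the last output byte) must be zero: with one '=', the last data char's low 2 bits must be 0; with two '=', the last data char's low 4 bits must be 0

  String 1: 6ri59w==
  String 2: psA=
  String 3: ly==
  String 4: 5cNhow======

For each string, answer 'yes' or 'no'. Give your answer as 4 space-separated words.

Answer: yes yes no no

Derivation:
String 1: '6ri59w==' → valid
String 2: 'psA=' → valid
String 3: 'ly==' → invalid (bad trailing bits)
String 4: '5cNhow======' → invalid (6 pad chars (max 2))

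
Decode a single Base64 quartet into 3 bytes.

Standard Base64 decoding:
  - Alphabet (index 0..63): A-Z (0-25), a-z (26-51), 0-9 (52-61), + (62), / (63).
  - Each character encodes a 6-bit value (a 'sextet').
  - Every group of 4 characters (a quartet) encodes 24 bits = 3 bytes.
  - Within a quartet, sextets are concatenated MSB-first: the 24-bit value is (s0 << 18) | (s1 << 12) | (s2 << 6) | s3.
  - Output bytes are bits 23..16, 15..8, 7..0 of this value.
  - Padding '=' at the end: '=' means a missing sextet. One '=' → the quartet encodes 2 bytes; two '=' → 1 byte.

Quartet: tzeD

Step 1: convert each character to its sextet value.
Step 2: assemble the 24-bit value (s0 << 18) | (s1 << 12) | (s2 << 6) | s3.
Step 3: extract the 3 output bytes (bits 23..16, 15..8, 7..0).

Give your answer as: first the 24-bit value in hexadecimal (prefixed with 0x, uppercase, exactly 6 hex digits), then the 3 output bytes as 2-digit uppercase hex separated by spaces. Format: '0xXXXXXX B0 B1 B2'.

Sextets: t=45, z=51, e=30, D=3
24-bit: (45<<18) | (51<<12) | (30<<6) | 3
      = 0xB40000 | 0x033000 | 0x000780 | 0x000003
      = 0xB73783
Bytes: (v>>16)&0xFF=B7, (v>>8)&0xFF=37, v&0xFF=83

Answer: 0xB73783 B7 37 83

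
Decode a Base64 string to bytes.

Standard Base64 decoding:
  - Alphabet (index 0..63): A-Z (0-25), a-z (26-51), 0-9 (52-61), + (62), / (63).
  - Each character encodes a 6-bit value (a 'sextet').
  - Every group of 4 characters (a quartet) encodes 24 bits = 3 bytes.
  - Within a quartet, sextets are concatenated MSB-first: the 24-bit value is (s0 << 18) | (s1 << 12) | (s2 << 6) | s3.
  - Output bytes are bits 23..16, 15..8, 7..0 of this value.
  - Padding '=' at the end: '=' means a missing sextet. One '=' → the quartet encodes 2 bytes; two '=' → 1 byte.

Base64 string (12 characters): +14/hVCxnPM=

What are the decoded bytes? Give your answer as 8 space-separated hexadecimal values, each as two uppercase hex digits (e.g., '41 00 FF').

Answer: FB 5E 3F 85 50 B1 9C F3

Derivation:
After char 0 ('+'=62): chars_in_quartet=1 acc=0x3E bytes_emitted=0
After char 1 ('1'=53): chars_in_quartet=2 acc=0xFB5 bytes_emitted=0
After char 2 ('4'=56): chars_in_quartet=3 acc=0x3ED78 bytes_emitted=0
After char 3 ('/'=63): chars_in_quartet=4 acc=0xFB5E3F -> emit FB 5E 3F, reset; bytes_emitted=3
After char 4 ('h'=33): chars_in_quartet=1 acc=0x21 bytes_emitted=3
After char 5 ('V'=21): chars_in_quartet=2 acc=0x855 bytes_emitted=3
After char 6 ('C'=2): chars_in_quartet=3 acc=0x21542 bytes_emitted=3
After char 7 ('x'=49): chars_in_quartet=4 acc=0x8550B1 -> emit 85 50 B1, reset; bytes_emitted=6
After char 8 ('n'=39): chars_in_quartet=1 acc=0x27 bytes_emitted=6
After char 9 ('P'=15): chars_in_quartet=2 acc=0x9CF bytes_emitted=6
After char 10 ('M'=12): chars_in_quartet=3 acc=0x273CC bytes_emitted=6
Padding '=': partial quartet acc=0x273CC -> emit 9C F3; bytes_emitted=8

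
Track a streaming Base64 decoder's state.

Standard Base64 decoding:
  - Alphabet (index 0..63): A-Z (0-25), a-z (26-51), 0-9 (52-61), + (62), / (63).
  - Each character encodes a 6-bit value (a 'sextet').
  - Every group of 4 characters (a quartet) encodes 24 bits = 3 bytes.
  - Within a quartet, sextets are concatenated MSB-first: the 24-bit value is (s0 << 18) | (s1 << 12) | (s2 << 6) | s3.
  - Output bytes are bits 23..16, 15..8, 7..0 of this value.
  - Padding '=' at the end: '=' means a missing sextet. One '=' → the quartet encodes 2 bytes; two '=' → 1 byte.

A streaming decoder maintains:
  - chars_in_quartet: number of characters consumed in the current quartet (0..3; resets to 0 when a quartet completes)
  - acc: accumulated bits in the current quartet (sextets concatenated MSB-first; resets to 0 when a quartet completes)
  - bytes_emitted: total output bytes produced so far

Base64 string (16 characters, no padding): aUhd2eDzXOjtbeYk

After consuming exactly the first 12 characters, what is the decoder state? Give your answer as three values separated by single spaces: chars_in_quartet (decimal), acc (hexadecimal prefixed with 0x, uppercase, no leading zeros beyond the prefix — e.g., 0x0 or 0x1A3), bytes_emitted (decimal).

Answer: 0 0x0 9

Derivation:
After char 0 ('a'=26): chars_in_quartet=1 acc=0x1A bytes_emitted=0
After char 1 ('U'=20): chars_in_quartet=2 acc=0x694 bytes_emitted=0
After char 2 ('h'=33): chars_in_quartet=3 acc=0x1A521 bytes_emitted=0
After char 3 ('d'=29): chars_in_quartet=4 acc=0x69485D -> emit 69 48 5D, reset; bytes_emitted=3
After char 4 ('2'=54): chars_in_quartet=1 acc=0x36 bytes_emitted=3
After char 5 ('e'=30): chars_in_quartet=2 acc=0xD9E bytes_emitted=3
After char 6 ('D'=3): chars_in_quartet=3 acc=0x36783 bytes_emitted=3
After char 7 ('z'=51): chars_in_quartet=4 acc=0xD9E0F3 -> emit D9 E0 F3, reset; bytes_emitted=6
After char 8 ('X'=23): chars_in_quartet=1 acc=0x17 bytes_emitted=6
After char 9 ('O'=14): chars_in_quartet=2 acc=0x5CE bytes_emitted=6
After char 10 ('j'=35): chars_in_quartet=3 acc=0x173A3 bytes_emitted=6
After char 11 ('t'=45): chars_in_quartet=4 acc=0x5CE8ED -> emit 5C E8 ED, reset; bytes_emitted=9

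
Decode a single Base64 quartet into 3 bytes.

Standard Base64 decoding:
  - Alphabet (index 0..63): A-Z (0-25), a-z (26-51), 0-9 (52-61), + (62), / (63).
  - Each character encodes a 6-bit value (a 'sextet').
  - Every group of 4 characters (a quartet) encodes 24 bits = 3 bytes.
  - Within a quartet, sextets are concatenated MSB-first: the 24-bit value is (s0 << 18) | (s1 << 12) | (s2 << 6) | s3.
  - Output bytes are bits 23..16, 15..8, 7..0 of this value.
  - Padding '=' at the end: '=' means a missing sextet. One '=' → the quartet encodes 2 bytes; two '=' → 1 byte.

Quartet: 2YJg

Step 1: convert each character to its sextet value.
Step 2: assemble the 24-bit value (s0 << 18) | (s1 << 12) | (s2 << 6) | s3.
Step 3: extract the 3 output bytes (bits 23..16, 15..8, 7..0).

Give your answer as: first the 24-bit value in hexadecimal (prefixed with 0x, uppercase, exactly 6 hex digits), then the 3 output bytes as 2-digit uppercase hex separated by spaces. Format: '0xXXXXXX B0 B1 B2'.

Sextets: 2=54, Y=24, J=9, g=32
24-bit: (54<<18) | (24<<12) | (9<<6) | 32
      = 0xD80000 | 0x018000 | 0x000240 | 0x000020
      = 0xD98260
Bytes: (v>>16)&0xFF=D9, (v>>8)&0xFF=82, v&0xFF=60

Answer: 0xD98260 D9 82 60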